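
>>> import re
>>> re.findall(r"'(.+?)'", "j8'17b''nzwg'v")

Lazy quantifiers expand one character at a time until the remainder of the pattern can match.
Because there's exactly one group, `findall` drops the full match and keeps group 1 from each hit.

['17b', 'nzwg']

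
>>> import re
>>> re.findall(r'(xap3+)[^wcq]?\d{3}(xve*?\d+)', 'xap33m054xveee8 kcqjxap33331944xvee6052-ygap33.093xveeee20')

Pattern: the literal 'xap', then one or more of a literal '3' (captured); then optionally any character except [wcq], then exactly 3 of a digit; then the literal 'xv', then zero or more of the literal 'e' (lazy), then one or more of a digit (captured).
Matches: at [0:15] match 'xap33m054xveee8', groups = ('xap33', 'xveee8'); at [20:39] match 'xap33331944xvee6052', groups = ('xap3333', 'xvee6052').
2 groups means each result is a tuple of 2 captured strings — 2 here.

[('xap33', 'xveee8'), ('xap3333', 'xvee6052')]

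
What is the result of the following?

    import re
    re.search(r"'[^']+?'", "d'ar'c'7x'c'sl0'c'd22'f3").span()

`search` walks the string left to right and returns the first match it finds.
The match spans [1:5] → "'ar'".

(1, 5)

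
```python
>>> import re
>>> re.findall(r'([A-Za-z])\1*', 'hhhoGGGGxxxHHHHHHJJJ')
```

`\1` is not a pattern — it's the concrete string captured by group 1, re-applied verbatim.
`findall` collects group 1 from each match (6 total).

['h', 'o', 'G', 'x', 'H', 'J']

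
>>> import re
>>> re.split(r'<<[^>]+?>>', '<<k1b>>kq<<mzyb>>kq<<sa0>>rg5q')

['', 'kq', 'kq', 'rg5q']

`split` removes every match and returns the 4 fragments in between.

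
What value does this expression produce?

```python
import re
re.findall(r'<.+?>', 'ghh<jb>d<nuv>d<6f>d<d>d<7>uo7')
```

Lazy quantifiers expand one character at a time until the remainder of the pattern can match.
Scanning left to right: at [3:7] → '<jb>'; at [8:13] → '<nuv>'; at [14:18] → '<6f>'; at [19:22] → '<d>'; at [23:26] → '<7>'.
`findall` yields the raw match text (5 of them) because the pattern has no groups.

['<jb>', '<nuv>', '<6f>', '<d>', '<7>']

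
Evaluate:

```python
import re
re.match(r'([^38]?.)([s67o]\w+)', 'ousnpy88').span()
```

(0, 8)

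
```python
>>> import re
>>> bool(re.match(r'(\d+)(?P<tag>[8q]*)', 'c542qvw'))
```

False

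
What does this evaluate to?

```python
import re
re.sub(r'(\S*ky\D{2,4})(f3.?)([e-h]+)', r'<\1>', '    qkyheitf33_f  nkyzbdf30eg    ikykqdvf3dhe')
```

Pattern: zero or more of a non-whitespace character, then the literal 'ky', then 2 to 4 of a non-digit (captured); then the literal 'f3', then optionally any character (captured); then one or more of a character in [e-h] (captured).
Matches: at [18:29] → 'nkyzbdf30eg'; at [33:45] → 'ikykqdvf3dhe'.
Each match is replaced using the text its own group 1 captured.

'    qkyheitf33_f  <nkyzbd>    <ikykqdv>'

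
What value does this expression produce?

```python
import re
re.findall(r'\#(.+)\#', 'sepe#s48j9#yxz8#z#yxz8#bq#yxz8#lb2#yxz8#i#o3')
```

['s48j9#yxz8#z#yxz8#bq#yxz8#lb2#yxz8#i']

With a single group, `findall` returns only what that group captured — 1 item.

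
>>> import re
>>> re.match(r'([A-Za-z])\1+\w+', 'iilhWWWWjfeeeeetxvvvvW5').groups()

('i',)

`\1` has to match the exact text group 1 already captured.
With `match`, the pattern is implicitly anchored at the beginning.
The match spans [0:23] → 'iilhWWWWjfeeeeetxvvvvW5'.
Captured: group 1 = 'i'.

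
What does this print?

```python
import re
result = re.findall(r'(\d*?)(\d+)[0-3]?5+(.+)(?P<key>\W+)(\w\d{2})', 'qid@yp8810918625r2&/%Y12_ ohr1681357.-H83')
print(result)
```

[('', '881091862', 'r2&/%Y12_ ohr1681357.', '-', 'H83')]

Pattern: zero or more of a digit (lazy) (captured); then one or more of a digit (captured); then optionally a character in [0-3], then one or more of the literal '5'; then one or more of any character (captured); then one or more of a non-word character (captured as 'key'); then a word character, then exactly 2 of a digit (captured).
Because the quantifier is non-greedy, it stops expanding at the earliest point where the rest of the pattern can succeed.
Walking the string: at [6:41] match '8810918625r2&/%Y12_ ohr1681357.-H83', groups = ('', '881091862', 'r2&/%Y12_ ohr1681357.', '-', 'H83').
With 5 capturing groups, `findall` returns a 5-tuple per match.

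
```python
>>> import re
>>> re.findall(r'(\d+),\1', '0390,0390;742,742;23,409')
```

['0390', '742']

`\1` is not a pattern — it's the concrete string captured by group 1, re-applied verbatim.
`findall` collects group 1 from each match (2 total).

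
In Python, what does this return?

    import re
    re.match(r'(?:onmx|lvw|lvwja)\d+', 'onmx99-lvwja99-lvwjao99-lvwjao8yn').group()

`re.match` only tries the pattern at the start of the string.
The match spans [0:6] → 'onmx99'.

'onmx99'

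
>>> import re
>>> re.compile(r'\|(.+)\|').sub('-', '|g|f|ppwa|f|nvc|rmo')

Matches: at [0:16] → '|g|f|ppwa|f|nvc|'.
`sub` substitutes '-' at each match site.

'-rmo'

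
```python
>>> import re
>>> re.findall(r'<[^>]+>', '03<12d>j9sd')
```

['<12d>']

Walking the string: at [2:7] → '<12d>'.
Since nothing is captured, `findall` lists the 1 matched substring directly.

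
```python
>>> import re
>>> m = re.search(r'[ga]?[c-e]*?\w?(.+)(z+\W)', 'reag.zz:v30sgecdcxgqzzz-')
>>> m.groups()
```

('eag.zz:v30sgecdcxgqzz', 'z-')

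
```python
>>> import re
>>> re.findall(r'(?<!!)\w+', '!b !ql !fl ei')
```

['l', 'l', 'ei']

A negative assertion filters positions out without eating any characters.
Matches: at [5:6] → 'l'; at [9:10] → 'l'; at [11:13] → 'ei'.
Since nothing is captured, `findall` lists the 3 matched substrings directly.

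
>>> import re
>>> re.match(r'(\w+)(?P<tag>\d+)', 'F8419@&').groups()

The match spans [0:5] → 'F8419'.
Captured: group 1 = 'F841', group 2 = '9'.

('F841', '9')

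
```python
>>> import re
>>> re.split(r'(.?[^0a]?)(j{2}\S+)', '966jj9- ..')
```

['9', '66', 'jj9-', ' ..']

This matches optionally any character, then optionally any character except [0a] (captured); then exactly 2 of the literal 'j', then one or more of a non-whitespace character (captured).
Matches to split on: at [1:7] → '66jj9-'.
The group in the pattern means `split` returns the separators' captures alongside the pieces.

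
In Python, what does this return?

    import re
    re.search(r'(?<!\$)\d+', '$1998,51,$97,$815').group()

The negative lookaround is zero-width — it rules out positions where the adjacent text would match, without consuming anything.
The match spans [2:5] → '998'.

'998'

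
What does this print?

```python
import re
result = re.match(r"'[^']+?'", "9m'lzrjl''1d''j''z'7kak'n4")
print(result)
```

None

`re.match` only tries the pattern at the start of the string.
Here position 0 doesn't satisfy it, so the call returns None.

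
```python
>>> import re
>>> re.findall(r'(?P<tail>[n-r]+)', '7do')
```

['o']

This matches one or more of a character in [n-r] (captured as 'tail').
Matches: at [2:3] match 'o', group 1 = 'o'.
One capturing group, so `findall` returns just the captured substring from the one match — 1 in all.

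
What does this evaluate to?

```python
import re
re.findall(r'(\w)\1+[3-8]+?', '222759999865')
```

['2', '9']

A backreference is literal: `\1` must see the identical characters the first group matched.
Because there's exactly one group, `findall` drops the full match and keeps group 1 from each hit.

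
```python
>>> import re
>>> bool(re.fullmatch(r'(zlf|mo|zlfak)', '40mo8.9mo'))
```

False

`re.fullmatch` requires the pattern to consume the entire string.
Here the string isn't matched end-to-end, so the call returns None, and `bool(None)` is False.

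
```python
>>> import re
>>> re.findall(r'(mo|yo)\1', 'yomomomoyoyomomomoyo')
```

After group 1 captures some text, `\1` only succeeds where that same text appears again.
Scanning left to right: at [2:6] match 'momo', group 1 = 'mo'; at [8:12] match 'yoyo', group 1 = 'yo'; at [12:16] match 'momo', group 1 = 'mo'.
`findall` collects group 1 from each match (3 total).

['mo', 'yo', 'mo']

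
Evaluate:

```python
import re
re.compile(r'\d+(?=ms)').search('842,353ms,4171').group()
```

'353'

The `(?=…)`/`(?<=…)` assertion just peeks at neighbouring text; it doesn't advance the match position.
`re.search` scans for the first position where the pattern succeeds.
The match spans [4:7] → '353'.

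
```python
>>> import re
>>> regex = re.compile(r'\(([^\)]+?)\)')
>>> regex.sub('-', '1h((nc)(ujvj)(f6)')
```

Matches: at [2:7] → '((nc)'; at [7:13] → '(ujvj)'; at [13:17] → '(f6)'.
Every occurrence is swapped for '-'.

'1h---'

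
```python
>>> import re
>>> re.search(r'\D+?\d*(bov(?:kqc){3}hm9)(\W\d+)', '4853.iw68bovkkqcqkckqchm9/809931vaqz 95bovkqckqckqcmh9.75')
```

The pattern matches one or more of a non-digit (lazy), then zero or more of a digit; then the literal 'bov', then the literal 'kqc' repeated 3 times, then the literal 'hm9' (captured); then a non-word character, then one or more of a digit (captured).
Here no position works, so the call returns None.

None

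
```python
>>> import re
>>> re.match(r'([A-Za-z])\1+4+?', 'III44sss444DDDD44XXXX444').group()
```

A backreference is literal: `\1` must see the identical characters the first group matched.
`re.match` won't scan ahead — the pattern has to work from the very first character.
The match spans [0:4] → 'III4'.
Captured: group 1 = 'I'.

'III4'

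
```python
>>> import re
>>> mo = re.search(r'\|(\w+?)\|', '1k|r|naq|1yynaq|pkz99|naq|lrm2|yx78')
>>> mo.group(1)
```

'r'

`re.search` scans for the first position where the pattern succeeds.
The match spans [2:5] → '|r|'.
Captured: group 1 = 'r'.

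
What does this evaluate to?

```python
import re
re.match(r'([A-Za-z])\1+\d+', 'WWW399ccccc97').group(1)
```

The backreference `\1` re-matches whatever the first group consumed, character for character.
`match` is anchored at position 0; if the pattern doesn't fit there, it returns None.
The match spans [0:6] → 'WWW399'.
Captured: group 1 = 'W'.

'W'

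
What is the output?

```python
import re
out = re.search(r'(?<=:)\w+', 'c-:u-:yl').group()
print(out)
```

Lookahead/lookbehind check context without consuming it, so the matched span excludes the asserted characters.
`re.search` scans for the first position where the pattern succeeds.
The match spans [3:4] → 'u'.

u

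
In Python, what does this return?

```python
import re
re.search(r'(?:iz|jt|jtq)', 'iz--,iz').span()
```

(0, 2)

The match spans [0:2] → 'iz'.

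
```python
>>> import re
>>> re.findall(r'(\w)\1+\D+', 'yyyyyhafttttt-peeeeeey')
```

['y']

`\1` is not a pattern — it's the concrete string captured by group 1, re-applied verbatim.
Matches: at [0:22] match 'yyyyyhafttttt-peeeeeey', group 1 = 'y'.
Because there's exactly one group, `findall` drops the full match and keeps group 1 from the one hit.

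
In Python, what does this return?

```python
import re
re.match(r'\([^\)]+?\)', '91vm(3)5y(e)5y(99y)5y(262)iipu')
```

With `match`, the pattern is implicitly anchored at the beginning.
Here the string doesn't start with a match, so the call returns None.

None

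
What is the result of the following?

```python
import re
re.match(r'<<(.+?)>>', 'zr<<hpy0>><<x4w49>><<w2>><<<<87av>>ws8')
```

`re.match` won't scan ahead — the pattern has to work from the very first character.
Here the string doesn't start with a match, so the call returns None.

None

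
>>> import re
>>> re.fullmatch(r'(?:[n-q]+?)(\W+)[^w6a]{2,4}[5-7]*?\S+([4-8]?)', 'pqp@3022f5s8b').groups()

('@', '')

Pattern: one or more of a character in [n-q] (lazy) (non-capturing group); then one or more of a non-word character (captured); then 2 to 4 of any character except [w6a], then zero or more of a character in [5-7] (lazy); then one or more of a non-whitespace character; then optionally a character in [4-8] (captured).
`re.fullmatch` is like wrapping the pattern in `^…$` (in single-line mode).
The match spans [0:13] → 'pqp@3022f5s8b'.
Captured: group 1 = '@', group 2 = ''.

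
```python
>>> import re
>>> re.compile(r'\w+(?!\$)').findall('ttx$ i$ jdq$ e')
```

A negative assertion filters positions out without eating any characters.
Scanning left to right: at [0:2] → 'tt'; at [8:10] → 'jd'; at [13:14] → 'e'.
With no groups in the pattern, `findall` gives back each whole match — 3 here.

['tt', 'jd', 'e']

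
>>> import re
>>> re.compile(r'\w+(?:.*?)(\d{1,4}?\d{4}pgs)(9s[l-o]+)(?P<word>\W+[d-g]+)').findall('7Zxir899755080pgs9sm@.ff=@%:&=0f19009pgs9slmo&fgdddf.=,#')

Pattern: one or more of a word character; then zero or more of any character (lazy) (non-capturing group); then 1 to 4 of a digit (lazy), then exactly 4 of a digit, then the literal 'pgs' (captured); then the literal '9s', then one or more of a character in [l-o] (captured); then one or more of a non-word character, then one or more of a character in [d-g] (captured as 'word').
Scanning left to right: at [0:52] match '7Zxir899755080pgs9sm@.ff=@%:&=0f19009pgs9slmo&fgdddf', groups = ('19009pgs', '9slmo', '&fgdddf').
With 3 capturing groups, `findall` returns a 3-tuple per match.

[('19009pgs', '9slmo', '&fgdddf')]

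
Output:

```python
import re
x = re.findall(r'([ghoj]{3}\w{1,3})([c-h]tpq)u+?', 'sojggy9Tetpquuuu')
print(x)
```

[('jggy9T', 'etpq')]

The pattern matches exactly 3 of one of [ghoj], then 1 to 3 of a word character (captured); then a character in [c-h], then the literal 'tpq' (captured); then one or more of a literal 'u' (lazy).
Walking the string: at [2:13] match 'jggy9Tetpqu', groups = ('jggy9T', 'etpq').
2 groups means the one result is a tuple of 2 captured strings — 1 here.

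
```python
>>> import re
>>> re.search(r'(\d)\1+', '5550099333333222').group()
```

'555'

`\1` is not a pattern — it's the concrete string captured by group 1, re-applied verbatim.
`re.search` tries every starting position until one works.
The match spans [0:3] → '555'.
Captured: group 1 = '5'.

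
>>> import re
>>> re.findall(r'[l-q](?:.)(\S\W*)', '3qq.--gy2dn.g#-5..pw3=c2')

`findall` collects group 1 from each match (3 total).

['.--', 'g#-', '3=']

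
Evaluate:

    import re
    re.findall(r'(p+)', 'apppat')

This matches one or more of a literal 'p' (captured).
Matches: at [1:4] match 'ppp', group 1 = 'ppp'.
`findall` collects group 1 from the one match (1 total).

['ppp']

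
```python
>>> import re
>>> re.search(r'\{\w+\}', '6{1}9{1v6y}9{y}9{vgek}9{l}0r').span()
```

The match spans [1:4] → '{1}'.

(1, 4)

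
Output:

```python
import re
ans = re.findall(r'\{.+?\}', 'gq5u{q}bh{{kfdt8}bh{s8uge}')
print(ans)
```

A `+?`/`*?`/`{m,n}?` starts at its minimum and grows only as far as needed for what follows to match.
Matches: at [4:7] → '{q}'; at [9:17] → '{{kfdt8}'; at [19:26] → '{s8uge}'.
Since nothing is captured, `findall` lists the 3 matched substrings directly.

['{q}', '{{kfdt8}', '{s8uge}']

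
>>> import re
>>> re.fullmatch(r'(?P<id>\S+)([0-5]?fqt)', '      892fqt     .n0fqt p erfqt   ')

None

Pattern: one or more of a non-whitespace character (captured as 'id'); then optionally a character in [0-5], then the literal 'fqt' (captured).
`re.fullmatch` requires the pattern to consume the entire string.
Here there's no way to consume every character, so the call returns None.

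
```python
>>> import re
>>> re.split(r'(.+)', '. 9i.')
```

Because the pattern has a capturing group, `split` also inserts each captured text between the pieces.

['', '. 9i.', '']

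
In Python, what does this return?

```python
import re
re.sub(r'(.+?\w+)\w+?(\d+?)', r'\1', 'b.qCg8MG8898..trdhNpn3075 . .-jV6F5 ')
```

`\1` in the replacement pulls in group 1's text for each match.

'b.qCg8MG88..trdhNpn30 . .-jV6 '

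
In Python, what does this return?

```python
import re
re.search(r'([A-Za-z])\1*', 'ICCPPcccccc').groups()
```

`\1` is not a pattern — it's the concrete string captured by group 1, re-applied verbatim.
`re.search` tries every starting position until one works.
The match spans [0:1] → 'I'.
Captured: group 1 = 'I'.

('I',)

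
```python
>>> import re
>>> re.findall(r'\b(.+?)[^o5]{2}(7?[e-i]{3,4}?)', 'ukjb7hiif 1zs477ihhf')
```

The `?` after the quantifier makes it lazy — it takes as little as possible before letting the rest of the pattern try.
2 groups means each result is a tuple of 2 captured strings — 2 here.

[('uk', '7hii'), (' 1zs', '7ihh')]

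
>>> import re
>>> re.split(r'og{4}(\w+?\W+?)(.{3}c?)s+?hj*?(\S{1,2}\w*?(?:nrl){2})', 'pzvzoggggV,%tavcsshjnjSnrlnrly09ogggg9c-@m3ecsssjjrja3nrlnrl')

['pzvz', 'V,%', 'tavc', 'jnjSnrlnrl', 'y09ogggg9c-@m3ecsssjjrja3nrlnrl']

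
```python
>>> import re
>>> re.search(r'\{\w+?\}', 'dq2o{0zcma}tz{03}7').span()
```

(4, 11)

`re.search` scans for the first position where the pattern succeeds.
The match spans [4:11] → '{0zcma}'.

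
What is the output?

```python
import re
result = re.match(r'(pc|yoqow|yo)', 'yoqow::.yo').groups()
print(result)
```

('yoqow',)

Alternation isn't longest-match — the leftmost alternative that fits at this position is chosen.
`re.match` won't scan ahead — the pattern has to work from the very first character.
The match spans [0:5] → 'yoqow'.
Captured: group 1 = 'yoqow'.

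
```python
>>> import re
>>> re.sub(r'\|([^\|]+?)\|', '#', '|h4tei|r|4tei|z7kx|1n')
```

'#r#z7kx|1n'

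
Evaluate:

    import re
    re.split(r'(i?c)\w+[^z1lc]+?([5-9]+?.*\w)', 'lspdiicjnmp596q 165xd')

['lspdi', 'ic', '6q 165xd', '']

Pattern: optionally the literal 'i', then a literal 'c' (captured); then one or more of a word character; then one or more of any character except [z1lc] (lazy); then one or more of a character in [5-9] (lazy), then zero or more of any character, then a word character (captured).
`re.split` interleaves the captured-group text with the surrounding fragments.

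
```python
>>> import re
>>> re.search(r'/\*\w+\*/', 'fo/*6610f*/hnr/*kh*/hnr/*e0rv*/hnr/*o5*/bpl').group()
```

'/*6610f*/'

`re.search` scans for the first position where the pattern succeeds.
The match spans [2:11] → '/*6610f*/'.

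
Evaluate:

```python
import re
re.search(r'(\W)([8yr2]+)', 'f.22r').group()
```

'.22r'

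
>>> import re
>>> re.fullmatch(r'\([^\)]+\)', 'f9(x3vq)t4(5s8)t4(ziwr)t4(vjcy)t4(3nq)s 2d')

`re.fullmatch` is like wrapping the pattern in `^…$` (in single-line mode).
Here there's no way to consume every character, so the call returns None.

None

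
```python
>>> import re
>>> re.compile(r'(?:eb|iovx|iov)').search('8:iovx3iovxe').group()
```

The regex engine tests alternatives in the order written; an earlier branch that matches wins even if a later one would match more.
Unlike `match`, `search` isn't anchored — it looks for the pattern anywhere in the string.
The match spans [2:6] → 'iovx'.

'iovx'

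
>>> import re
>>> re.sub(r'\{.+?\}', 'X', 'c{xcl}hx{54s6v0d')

Each match is replaced by 'X'.

'cXhx{54s6v0d'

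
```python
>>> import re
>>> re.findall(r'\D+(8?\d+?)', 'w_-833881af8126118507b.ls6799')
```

Pattern: one or more of a non-digit; then optionally a literal '8', then one or more of a digit (lazy) (captured).
Because the quantifier is non-greedy, it stops expanding at the earliest point where the rest of the pattern can succeed.
Matches: at [0:5] match 'w_-83', group 1 = '83'; at [9:13] match 'af81', group 1 = '81'; at [21:26] match 'b.ls6', group 1 = '6'.
One capturing group, so `findall` returns just the captured substring from each match — 3 in all.

['83', '81', '6']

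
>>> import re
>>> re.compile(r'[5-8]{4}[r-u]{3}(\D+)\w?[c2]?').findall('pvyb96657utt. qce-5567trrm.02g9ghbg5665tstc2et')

The pattern matches exactly 4 of a character in [5-8], then exactly 3 of a character in [r-u]; then one or more of a non-digit (captured); then optionally a word character, then optionally one of [c2].
Walking the string: at [5:19] match '6657utt. qce-5', group 1 = '. qce-'; at [35:44] match '5665tstc2', group 1 = 'c'.
Because there's exactly one group, `findall` drops the full match and keeps group 1 from each hit.

['. qce-', 'c']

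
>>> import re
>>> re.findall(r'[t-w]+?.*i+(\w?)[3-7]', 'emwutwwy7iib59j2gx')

['b']

This matches one or more of a character in [t-w] (lazy), then zero or more of any character, then one or more of a literal 'i'; then optionally a word character (captured); then a character in [3-7].
Matches: at [2:13] match 'wutwwy7iib5', group 1 = 'b'.
With a single group, `findall` returns only what that group captured — 1 item.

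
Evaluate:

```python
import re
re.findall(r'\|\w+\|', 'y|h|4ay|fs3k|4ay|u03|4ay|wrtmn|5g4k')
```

Scanning left to right: at [1:4] → '|h|'; at [7:13] → '|fs3k|'; at [16:21] → '|u03|'; at [24:31] → '|wrtmn|'.
With no groups in the pattern, `findall` gives back each whole match — 4 here.

['|h|', '|fs3k|', '|u03|', '|wrtmn|']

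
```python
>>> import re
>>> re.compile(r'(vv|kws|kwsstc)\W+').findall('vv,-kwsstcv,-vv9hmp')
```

['vv']

Scanning left to right: at [0:4] match 'vv,-', group 1 = 'vv'.
`findall` collects group 1 from the one match (1 total).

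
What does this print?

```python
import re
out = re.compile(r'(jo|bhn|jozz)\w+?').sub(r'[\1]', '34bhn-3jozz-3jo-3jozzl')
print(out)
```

34bhn-3[jo]z-3jo-3[jo]zl

Alternation tries branches left to right and keeps the first one that lets the overall match succeed at that position.
Matches: at [7:10] → 'joz'; at [17:20] → 'joz'.
The replacement refers to a captured group, so each match is rewritten using its own captured text.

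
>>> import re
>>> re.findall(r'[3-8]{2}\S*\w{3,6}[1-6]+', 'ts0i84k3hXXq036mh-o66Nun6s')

['84k3hXXq036mh-o66Nun6']

This matches exactly 2 of a character in [3-8], then zero or more of a non-whitespace character, then 3 to 6 of a word character; then one or more of a character in [1-6].
Scanning left to right: at [4:25] → '84k3hXXq036mh-o66Nun6'.
With no groups in the pattern, `findall` gives back each whole match — 1 here.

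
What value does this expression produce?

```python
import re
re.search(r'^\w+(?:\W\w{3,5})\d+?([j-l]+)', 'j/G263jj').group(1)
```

The match spans [0:8] → 'j/G263jj'.
Captured: group 1 = 'jj'.

'jj'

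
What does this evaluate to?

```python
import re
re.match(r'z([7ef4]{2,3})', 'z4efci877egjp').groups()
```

The pattern matches a literal 'z'; then 2 to 3 of one of [7ef4] (captured).
`re.match` won't scan ahead — the pattern has to work from the very first character.
The match spans [0:4] → 'z4ef'.
Captured: group 1 = '4ef'.

('4ef',)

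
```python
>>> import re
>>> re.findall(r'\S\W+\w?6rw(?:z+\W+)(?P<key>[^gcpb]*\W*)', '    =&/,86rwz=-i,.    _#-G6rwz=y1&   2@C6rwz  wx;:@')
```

['i,.    _#-G6rwz=y1&   2@C6rwz  wx;:@']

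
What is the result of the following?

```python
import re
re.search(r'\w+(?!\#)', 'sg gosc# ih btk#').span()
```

The negative lookaround is zero-width — it rules out positions where the adjacent text would match, without consuming anything.
`re.search` scans for the first position where the pattern succeeds.
The match spans [0:2] → 'sg'.

(0, 2)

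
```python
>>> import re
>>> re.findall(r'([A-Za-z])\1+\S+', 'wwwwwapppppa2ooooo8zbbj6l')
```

['w']

`\1` has to match the exact text group 1 already captured.
Because there's exactly one group, `findall` drops the full match and keeps group 1 from the one hit.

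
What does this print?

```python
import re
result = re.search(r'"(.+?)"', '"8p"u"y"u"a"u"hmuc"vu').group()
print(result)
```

"8p"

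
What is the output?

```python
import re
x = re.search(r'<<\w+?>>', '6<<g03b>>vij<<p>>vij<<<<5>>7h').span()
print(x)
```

(1, 9)

`re.search` scans for the first position where the pattern succeeds.
The match spans [1:9] → '<<g03b>>'.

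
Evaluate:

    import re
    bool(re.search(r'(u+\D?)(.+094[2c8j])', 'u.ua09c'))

False

This matches one or more of the literal 'u', then optionally a non-digit (captured); then one or more of any character, then the literal '094', then one of [2c8j] (captured).
`re.search` scans for the first position where the pattern succeeds.
Here nothing in the string fits, so the call returns None, and `bool(None)` is False.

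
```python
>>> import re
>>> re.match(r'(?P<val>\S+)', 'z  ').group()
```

'z'

With `match`, the pattern is implicitly anchored at the beginning.
The match spans [0:1] → 'z'.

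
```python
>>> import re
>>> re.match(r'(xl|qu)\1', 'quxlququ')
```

None

`re.match` won't scan ahead — the pattern has to work from the very first character.
Here the string doesn't start with a match, so the call returns None.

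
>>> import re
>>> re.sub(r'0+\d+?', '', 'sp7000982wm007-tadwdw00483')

'sp782wm-tadwdw83'

This matches one or more of a literal '0'; then one or more of a digit (lazy).
`sub` substitutes '' at each match site.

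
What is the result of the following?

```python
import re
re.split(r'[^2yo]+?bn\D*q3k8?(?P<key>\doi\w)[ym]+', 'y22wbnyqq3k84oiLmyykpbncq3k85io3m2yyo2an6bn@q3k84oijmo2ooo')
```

Because the pattern has a capturing group, `split` also inserts each captured text between the pieces.

['y22', '4oiL', 'kpbncq3k85io3m2yyo2', '4oij', 'o2ooo']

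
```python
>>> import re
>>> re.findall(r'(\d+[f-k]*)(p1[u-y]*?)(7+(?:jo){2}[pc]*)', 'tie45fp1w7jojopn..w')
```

This matches one or more of a digit, then zero or more of a character in [f-k] (captured); then the literal 'p1', then zero or more of a character in [u-y] (lazy) (captured); then one or more of a literal '7', then the literal 'jo' repeated 2 times, then zero or more of one of [pc] (captured).
Walking the string: at [3:15] match '45fp1w7jojop', groups = ('45f', 'p1w', '7jojop').
Multiple groups make `findall` return tuples — one 3-tuple for the one match.

[('45f', 'p1w', '7jojop')]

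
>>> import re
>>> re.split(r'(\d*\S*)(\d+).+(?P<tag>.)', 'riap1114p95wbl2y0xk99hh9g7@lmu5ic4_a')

This matches zero or more of a digit, then zero or more of a non-whitespace character (captured); then one or more of a digit (captured); then one or more of any character; then any character (captured as 'tag').
Matches to split on: at [0:36] → 'riap1114p95wbl2y0xk99hh9g7@lmu5ic4_a'.
The group in the pattern means `split` returns the separators' captures alongside the pieces.

['', 'riap1114p95wbl2y0xk99hh9g7@lmu5ic', '4', 'a', '']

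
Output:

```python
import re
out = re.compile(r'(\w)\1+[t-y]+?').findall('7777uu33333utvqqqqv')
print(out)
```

['7', '3', 'q']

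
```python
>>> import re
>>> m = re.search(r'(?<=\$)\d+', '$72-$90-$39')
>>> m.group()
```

'72'

The positive lookaround only admits positions where the adjacent text matches; those characters stay outside the span.
The match spans [1:3] → '72'.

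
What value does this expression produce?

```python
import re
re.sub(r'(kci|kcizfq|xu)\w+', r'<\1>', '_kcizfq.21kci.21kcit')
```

'_<kci>.21kci.21<kci>'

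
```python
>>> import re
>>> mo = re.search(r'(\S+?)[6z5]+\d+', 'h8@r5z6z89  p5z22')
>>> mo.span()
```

(0, 10)

The pattern matches one or more of a non-whitespace character (lazy) (captured); then one or more of one of [6z5], then one or more of a digit.
`re.search` scans for the first position where the pattern succeeds.
The match spans [0:10] → 'h8@r5z6z89'.
Captured: group 1 = 'h8@r'.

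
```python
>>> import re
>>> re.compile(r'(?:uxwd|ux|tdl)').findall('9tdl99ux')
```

Walking the string: at [1:4] → 'tdl'; at [6:8] → 'ux'.
Since nothing is captured, `findall` lists the 2 matched substrings directly.

['tdl', 'ux']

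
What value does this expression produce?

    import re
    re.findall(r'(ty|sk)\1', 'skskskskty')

['sk', 'sk']

`\1` is not a pattern — it's the concrete string captured by group 1, re-applied verbatim.
Matches: at [0:4] match 'sksk', group 1 = 'sk'; at [4:8] match 'sksk', group 1 = 'sk'.
`findall` collects group 1 from each match (2 total).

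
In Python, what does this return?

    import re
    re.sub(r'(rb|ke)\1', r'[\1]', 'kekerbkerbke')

'[ke]rbkerbke'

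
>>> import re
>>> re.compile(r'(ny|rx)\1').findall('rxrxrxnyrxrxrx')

['rx', 'rx']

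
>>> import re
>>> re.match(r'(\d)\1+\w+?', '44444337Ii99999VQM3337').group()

'444443'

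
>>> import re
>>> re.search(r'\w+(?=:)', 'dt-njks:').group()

The positive lookaround only admits positions where the adjacent text matches; those characters stay outside the span.
The match spans [3:7] → 'njks'.

'njks'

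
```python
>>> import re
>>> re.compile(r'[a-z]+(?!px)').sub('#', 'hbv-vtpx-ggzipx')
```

Because the assertion is negative and zero-width, positions next to the forbidden text are skipped.
Every occurrence is swapped for '#'.

'#-#-#'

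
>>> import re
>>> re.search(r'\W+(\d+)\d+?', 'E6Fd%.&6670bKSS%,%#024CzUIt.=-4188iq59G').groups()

The match spans [4:11] → '%.&6670'.
Captured: group 1 = '667'.

('667',)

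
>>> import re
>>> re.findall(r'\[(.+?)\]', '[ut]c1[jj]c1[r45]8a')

['ut', 'jj', 'r45']

A non-greedy quantifier consumes as few characters as it can — just enough that the remainder of the pattern still matches from where it stops; whatever follows it matches normally.
One capturing group, so `findall` returns just the captured substring from each match — 3 in all.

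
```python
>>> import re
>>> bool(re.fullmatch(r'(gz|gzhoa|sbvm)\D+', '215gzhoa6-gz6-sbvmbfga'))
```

False

For `fullmatch`, every character of the input must be accounted for by the pattern.
Here the string isn't matched end-to-end, so the call returns None, and `bool(None)` is False.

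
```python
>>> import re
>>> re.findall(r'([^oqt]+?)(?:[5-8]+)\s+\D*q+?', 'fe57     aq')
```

The pattern matches one or more of any character except [oqt] (lazy) (captured); then one or more of a character in [5-8] (non-capturing group); then one or more of whitespace; then zero or more of a non-digit, then one or more of a literal 'q' (lazy).
Walking the string: at [0:11] match 'fe57     aq', group 1 = 'fe'.
One capturing group, so `findall` returns just the captured substring from the one match — 1 in all.

['fe']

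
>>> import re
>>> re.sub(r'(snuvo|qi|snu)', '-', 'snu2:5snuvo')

'-2:5-'

The regex engine tests alternatives in the order written; an earlier branch that matches wins even if a later one would match more.
Each match is replaced by '-'.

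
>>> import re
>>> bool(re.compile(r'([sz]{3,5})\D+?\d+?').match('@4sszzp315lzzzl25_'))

The pattern matches 3 to 5 of one of [sz] (captured); then one or more of a non-digit (lazy); then one or more of a digit (lazy).
With `match`, the pattern is implicitly anchored at the beginning.
Here position 0 doesn't satisfy it, so the call returns None, and `bool(None)` is False.

False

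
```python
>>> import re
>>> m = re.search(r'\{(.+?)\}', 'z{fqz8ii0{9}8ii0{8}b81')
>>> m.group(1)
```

'fqz8ii0{9'

The match spans [1:12] → '{fqz8ii0{9}'.
Captured: group 1 = 'fqz8ii0{9'.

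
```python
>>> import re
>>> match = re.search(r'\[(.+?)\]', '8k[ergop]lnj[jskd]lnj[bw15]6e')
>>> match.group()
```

Unlike `match`, `search` isn't anchored — it looks for the pattern anywhere in the string.
The match spans [2:9] → '[ergop]'.
Captured: group 1 = 'ergop'.

'[ergop]'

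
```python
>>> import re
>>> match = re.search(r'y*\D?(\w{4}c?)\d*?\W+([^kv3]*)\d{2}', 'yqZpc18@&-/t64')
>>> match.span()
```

The match spans [0:14] → 'yqZpc18@&-/t64'.

(0, 14)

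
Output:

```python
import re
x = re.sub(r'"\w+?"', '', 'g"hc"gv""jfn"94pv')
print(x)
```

ggv"94pv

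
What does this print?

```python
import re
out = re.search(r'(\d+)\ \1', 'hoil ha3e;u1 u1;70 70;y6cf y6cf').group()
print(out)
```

70 70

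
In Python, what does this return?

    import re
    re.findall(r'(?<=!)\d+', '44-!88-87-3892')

['88']

The positive lookaround only admits positions where the adjacent text matches; those characters stay outside the span.
Walking the string: at [4:6] → '88'.
No capturing groups, so `findall` returns the 1 full match string.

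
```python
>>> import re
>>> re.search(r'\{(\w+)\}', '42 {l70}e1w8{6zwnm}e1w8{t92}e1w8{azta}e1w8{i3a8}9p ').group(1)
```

The match spans [3:8] → '{l70}'.
Captured: group 1 = 'l70'.

'l70'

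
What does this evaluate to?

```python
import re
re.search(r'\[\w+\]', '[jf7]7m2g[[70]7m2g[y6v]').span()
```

`search` walks the string left to right and returns the first match it finds.
The match spans [0:5] → '[jf7]'.

(0, 5)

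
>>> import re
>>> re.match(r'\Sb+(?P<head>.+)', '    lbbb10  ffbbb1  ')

None

The pattern matches a non-whitespace character, then one or more of the literal 'b'; then one or more of any character (captured as 'head').
`re.match` only tries the pattern at the start of the string.
Here the string doesn't start with a match, so the call returns None.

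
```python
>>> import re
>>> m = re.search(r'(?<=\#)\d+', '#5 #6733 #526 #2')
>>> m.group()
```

Lookahead/lookbehind check context without consuming it, so the matched span excludes the asserted characters.
`re.search` scans for the first position where the pattern succeeds.
The match spans [1:2] → '5'.

'5'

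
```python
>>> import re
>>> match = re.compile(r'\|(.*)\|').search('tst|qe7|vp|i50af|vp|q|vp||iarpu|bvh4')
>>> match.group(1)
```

'qe7|vp|i50af|vp|q|vp||iarpu'

`search` walks the string left to right and returns the first match it finds.
The match spans [3:32] → '|qe7|vp|i50af|vp|q|vp||iarpu|'.
Captured: group 1 = 'qe7|vp|i50af|vp|q|vp||iarpu'.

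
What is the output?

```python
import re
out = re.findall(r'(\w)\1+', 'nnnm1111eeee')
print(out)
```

The backreference `\1` re-matches whatever the first group consumed, character for character.
One capturing group, so `findall` returns just the captured substring from each match — 3 in all.

['n', '1', 'e']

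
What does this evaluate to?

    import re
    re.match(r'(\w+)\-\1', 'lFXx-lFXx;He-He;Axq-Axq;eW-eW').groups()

('lFXx',)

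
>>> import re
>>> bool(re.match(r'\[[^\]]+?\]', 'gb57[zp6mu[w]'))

False

With `match`, the pattern is implicitly anchored at the beginning.
Here the pattern fails at index 0, so the call returns None, and `bool(None)` is False.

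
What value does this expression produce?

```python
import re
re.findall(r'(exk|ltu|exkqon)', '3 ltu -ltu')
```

Because there's exactly one group, `findall` drops the full match and keeps group 1 from each hit.

['ltu', 'ltu']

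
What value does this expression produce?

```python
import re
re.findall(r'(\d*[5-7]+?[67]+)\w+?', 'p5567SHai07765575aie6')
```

With the lazy modifier that quantifier settles for the fewest repetitions that let the rest of the pattern succeed (the atoms after it are unaffected and can still be greedy).
`findall` collects group 1 from each match (2 total).

['5567', '0776557']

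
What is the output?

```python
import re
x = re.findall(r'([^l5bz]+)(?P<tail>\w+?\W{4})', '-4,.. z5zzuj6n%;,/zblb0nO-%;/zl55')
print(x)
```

[('-4,.. ', 'z5zzuj6n%;,/'), ('0n', 'O-%;/')]

The pattern matches one or more of any character except [l5bz] (captured); then one or more of a word character (lazy), then exactly 4 of a non-word character (captured as 'tail').
`findall` packs the 2 group values into a tuple for every match.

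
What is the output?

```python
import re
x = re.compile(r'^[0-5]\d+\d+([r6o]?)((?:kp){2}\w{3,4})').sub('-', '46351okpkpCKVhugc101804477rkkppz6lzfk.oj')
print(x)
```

Every occurrence is swapped for '-'.

-ugc101804477rkkppz6lzfk.oj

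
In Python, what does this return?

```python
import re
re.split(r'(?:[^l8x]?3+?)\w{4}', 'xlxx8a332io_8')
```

['xlxx8', '_8']

Pattern: optionally any character except [l8x], then one or more of the literal '3' (lazy) (non-capturing group); then exactly 4 of a word character.
With the lazy modifier that quantifier settles for the fewest repetitions that let the rest of the pattern succeed (the atoms after it are unaffected and can still be greedy).
Matches to split on: at [5:11] → 'a332io'.
Each match becomes a cut point; 2 segments remain.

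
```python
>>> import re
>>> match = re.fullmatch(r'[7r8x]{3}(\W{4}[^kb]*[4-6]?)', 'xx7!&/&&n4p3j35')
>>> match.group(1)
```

'!&/&&n4p3j35'

Pattern: exactly 3 of one of [7r8x]; then exactly 4 of a non-word character, then zero or more of any character except [kb], then optionally a character in [4-6] (captured).
`re.fullmatch` is like wrapping the pattern in `^…$` (in single-line mode).
The match spans [0:15] → 'xx7!&/&&n4p3j35'.
Captured: group 1 = '!&/&&n4p3j35'.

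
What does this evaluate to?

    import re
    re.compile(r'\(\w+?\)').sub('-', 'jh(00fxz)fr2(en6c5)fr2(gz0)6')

'jh-fr2-fr2-6'

Matches: at [2:9] → '(00fxz)'; at [12:19] → '(en6c5)'; at [22:27] → '(gz0)'.
Every occurrence is swapped for '-'.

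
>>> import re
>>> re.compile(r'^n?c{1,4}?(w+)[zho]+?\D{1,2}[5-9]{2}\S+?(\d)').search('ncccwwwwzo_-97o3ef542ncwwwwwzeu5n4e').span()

(0, 16)

A `+?`/`*?`/`{m,n}?` starts at its minimum and grows only as far as needed for what follows to match.
The match spans [0:16] → 'ncccwwwwzo_-97o3'.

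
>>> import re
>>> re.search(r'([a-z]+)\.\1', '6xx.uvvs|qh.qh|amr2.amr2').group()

A backreference is literal: `\1` must see the identical characters the first group matched.
Unlike `match`, `search` isn't anchored — it looks for the pattern anywhere in the string.
The match spans [9:14] → 'qh.qh'.
Captured: group 1 = 'qh'.

'qh.qh'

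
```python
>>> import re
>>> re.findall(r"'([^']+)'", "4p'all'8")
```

With a single group, `findall` returns only what that group captured — 1 item.

['all']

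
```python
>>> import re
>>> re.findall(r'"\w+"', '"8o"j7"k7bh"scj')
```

No capturing groups, so `findall` returns the 2 full match strings.

['"8o"', '"k7bh"']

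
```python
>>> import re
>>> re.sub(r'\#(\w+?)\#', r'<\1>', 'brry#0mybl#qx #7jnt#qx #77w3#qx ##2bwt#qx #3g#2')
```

'brry<0mybl>qx <7jnt>qx <77w3>qx #<2bwt>qx <3g>2'

Matches: at [4:11] → '#0mybl#'; at [14:20] → '#7jnt#'; at [23:29] → '#77w3#'; at [33:39] → '#2bwt#'; at [42:46] → '#3g#'.
`\1` in the replacement pulls in group 1's text for each match.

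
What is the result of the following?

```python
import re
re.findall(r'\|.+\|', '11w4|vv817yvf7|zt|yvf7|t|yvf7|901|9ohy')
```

With no groups in the pattern, `findall` gives back each whole match — 1 here.

['|vv817yvf7|zt|yvf7|t|yvf7|901|']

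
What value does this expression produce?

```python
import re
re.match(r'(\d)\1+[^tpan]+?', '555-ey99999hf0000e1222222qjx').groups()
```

('5',)

`\1` has to match the exact text group 1 already captured.
`re.match` won't scan ahead — the pattern has to work from the very first character.
The match spans [0:4] → '555-'.
Captured: group 1 = '5'.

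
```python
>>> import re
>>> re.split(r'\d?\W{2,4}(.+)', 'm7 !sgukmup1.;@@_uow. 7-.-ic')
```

This matches optionally a digit, then 2 to 4 of a non-word character; then one or more of any character (captured).
The group in the pattern means `split` returns the separators' captures alongside the pieces.

['m', 'sgukmup1.;@@_uow. 7-.-ic', '']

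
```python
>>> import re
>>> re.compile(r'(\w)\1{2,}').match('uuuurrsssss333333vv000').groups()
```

The match spans [0:4] → 'uuuu'.
Captured: group 1 = 'u'.

('u',)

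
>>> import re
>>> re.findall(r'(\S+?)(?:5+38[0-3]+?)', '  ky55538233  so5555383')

With a single group, `findall` returns only what that group captured — 2 items.

['ky', 'so']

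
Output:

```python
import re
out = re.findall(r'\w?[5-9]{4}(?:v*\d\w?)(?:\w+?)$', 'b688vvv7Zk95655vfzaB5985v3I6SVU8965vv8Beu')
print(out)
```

The pattern matches optionally a word character, then exactly 4 of a character in [5-9]; then zero or more of a literal 'v', then a digit, then optionally a word character (non-capturing group); then one or more of a word character (lazy) (non-capturing group); then anchored at the end.
Scanning left to right: at [9:41] → 'k95655vfzaB5985v3I6SVU8965vv8Beu'.
`findall` yields the raw match text (1 of them) because the pattern has no groups.

['k95655vfzaB5985v3I6SVU8965vv8Beu']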